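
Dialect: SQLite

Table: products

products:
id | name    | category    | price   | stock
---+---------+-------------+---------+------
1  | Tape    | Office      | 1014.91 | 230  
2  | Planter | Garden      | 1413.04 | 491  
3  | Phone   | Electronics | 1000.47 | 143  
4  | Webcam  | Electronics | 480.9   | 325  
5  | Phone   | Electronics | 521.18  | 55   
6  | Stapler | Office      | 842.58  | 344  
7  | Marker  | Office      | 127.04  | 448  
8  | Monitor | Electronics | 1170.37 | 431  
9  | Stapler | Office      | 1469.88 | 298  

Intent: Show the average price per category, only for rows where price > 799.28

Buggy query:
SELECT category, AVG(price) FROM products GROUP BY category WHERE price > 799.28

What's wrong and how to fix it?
Bug: WHERE cannot follow GROUP BY

Fix: Move the WHERE clause before GROUP BY

Corrected query:
SELECT category, AVG(price) FROM products WHERE price > 799.28 GROUP BY category

Result:
category    | AVG(price) 
------------+------------
Electronics | 1085.42    
Garden      | 1413.04    
Office      | 1109.123333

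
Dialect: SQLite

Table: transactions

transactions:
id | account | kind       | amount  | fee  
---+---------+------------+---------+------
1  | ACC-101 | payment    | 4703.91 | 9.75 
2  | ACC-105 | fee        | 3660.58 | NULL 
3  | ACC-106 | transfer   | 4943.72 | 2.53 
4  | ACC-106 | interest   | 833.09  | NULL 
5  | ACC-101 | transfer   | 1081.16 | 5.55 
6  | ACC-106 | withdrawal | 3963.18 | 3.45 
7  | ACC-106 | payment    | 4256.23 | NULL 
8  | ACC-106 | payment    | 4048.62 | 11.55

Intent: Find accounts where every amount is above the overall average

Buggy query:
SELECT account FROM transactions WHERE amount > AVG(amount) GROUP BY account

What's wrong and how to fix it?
Bug: AVG() is an aggregate; it can't sit directly in WHERE

Fix: Use a subquery for AVG and a HAVING MIN(...) filter so the condition holds for every row in the group

Corrected query:
SELECT account FROM transactions GROUP BY account HAVING MIN(amount) > (SELECT AVG(amount) FROM transactions)

Result:
account
-------
ACC-105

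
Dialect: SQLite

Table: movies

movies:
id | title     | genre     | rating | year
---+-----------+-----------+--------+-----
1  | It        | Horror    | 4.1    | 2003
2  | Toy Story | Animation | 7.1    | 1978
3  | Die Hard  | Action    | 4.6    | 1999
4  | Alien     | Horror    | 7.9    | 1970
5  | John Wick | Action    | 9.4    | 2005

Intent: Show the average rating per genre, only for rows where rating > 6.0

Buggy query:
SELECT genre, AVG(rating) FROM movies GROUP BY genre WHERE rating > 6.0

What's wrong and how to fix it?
Bug: Row-level WHERE must come before GROUP BY in the clause order

Fix: Place WHERE between FROM and GROUP BY

Corrected query:
SELECT genre, AVG(rating) FROM movies WHERE rating > 6.0 GROUP BY genre

Result:
genre     | AVG(rating)
----------+------------
Action    | 9.4        
Animation | 7.1        
Horror    | 7.9        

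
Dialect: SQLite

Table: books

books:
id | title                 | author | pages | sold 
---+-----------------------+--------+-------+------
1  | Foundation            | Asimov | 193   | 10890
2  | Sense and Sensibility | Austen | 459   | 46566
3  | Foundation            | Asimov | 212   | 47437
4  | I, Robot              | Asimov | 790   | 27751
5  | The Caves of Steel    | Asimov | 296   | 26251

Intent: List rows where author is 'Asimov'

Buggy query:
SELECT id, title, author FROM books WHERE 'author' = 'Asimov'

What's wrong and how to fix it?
Bug: Single quotes denote string literals in SQL; the column name is being compared as a constant string

Fix: Reference the column as author without single quotes

Corrected query:
SELECT id, title, author FROM books WHERE author = 'Asimov'

Result:
id | title              | author
---+--------------------+-------
1  | Foundation         | Asimov
3  | Foundation         | Asimov
4  | I, Robot           | Asimov
5  | The Caves of Steel | Asimov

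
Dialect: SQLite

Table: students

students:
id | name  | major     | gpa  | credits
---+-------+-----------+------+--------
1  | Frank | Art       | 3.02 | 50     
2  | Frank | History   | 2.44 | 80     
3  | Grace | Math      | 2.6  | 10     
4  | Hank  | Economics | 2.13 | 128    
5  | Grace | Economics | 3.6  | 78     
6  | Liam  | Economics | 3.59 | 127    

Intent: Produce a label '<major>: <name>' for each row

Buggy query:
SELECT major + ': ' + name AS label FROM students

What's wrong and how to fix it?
Bug: '+' is numeric addition; on text columns SQLite converts them to 0 instead of concatenating

Fix: Use the || operator for string concatenation

Corrected query:
SELECT major || ': ' || name AS label FROM students

Result:
label           
----------------
Art: Frank      
History: Frank  
Math: Grace     
Economics: Hank 
Economics: Grace
Economics: Liam 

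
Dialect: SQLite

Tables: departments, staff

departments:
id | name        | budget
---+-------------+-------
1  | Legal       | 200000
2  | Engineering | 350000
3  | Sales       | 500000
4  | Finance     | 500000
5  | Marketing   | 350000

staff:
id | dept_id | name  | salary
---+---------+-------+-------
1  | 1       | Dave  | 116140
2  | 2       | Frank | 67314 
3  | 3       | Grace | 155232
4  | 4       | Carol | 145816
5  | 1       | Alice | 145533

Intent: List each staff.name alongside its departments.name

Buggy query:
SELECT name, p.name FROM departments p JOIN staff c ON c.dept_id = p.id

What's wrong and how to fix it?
Bug: 'name' exists in both joined tables, so the database can't tell which one is meant

Fix: Prefix ambiguous columns with the table alias

Corrected query:
SELECT c.name, p.name FROM departments p JOIN staff c ON c.dept_id = p.id

Result:
name  | name       
------+------------
Dave  | Legal      
Frank | Engineering
Grace | Sales      
Carol | Finance    
Alice | Legal      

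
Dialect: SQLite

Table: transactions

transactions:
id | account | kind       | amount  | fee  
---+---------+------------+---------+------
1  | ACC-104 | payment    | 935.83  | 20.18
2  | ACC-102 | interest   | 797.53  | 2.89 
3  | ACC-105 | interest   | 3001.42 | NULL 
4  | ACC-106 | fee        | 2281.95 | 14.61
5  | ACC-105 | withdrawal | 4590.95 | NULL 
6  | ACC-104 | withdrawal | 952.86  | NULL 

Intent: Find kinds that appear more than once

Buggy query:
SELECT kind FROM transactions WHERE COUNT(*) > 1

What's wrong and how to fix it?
Bug: COUNT(*) is an aggregate and cannot be used in WHERE

Fix: Group first, then use HAVING for the count condition

Corrected query:
SELECT kind FROM transactions GROUP BY kind HAVING COUNT(*) > 1

Result:
kind      
----------
interest  
withdrawal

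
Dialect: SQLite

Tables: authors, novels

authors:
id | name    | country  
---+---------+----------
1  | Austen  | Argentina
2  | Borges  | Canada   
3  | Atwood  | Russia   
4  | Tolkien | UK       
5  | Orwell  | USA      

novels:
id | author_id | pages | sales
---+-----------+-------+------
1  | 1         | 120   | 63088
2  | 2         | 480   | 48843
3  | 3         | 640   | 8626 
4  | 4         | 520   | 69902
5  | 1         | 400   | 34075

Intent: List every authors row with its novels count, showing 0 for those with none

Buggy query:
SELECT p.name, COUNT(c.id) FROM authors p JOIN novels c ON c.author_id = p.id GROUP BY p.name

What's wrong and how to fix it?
Bug: INNER JOIN drops authors rows that have no matching novels rows

Fix: Switch to LEFT JOIN to retain unmatched parent rows

Corrected query:
SELECT p.name, COUNT(c.id) FROM authors p LEFT JOIN novels c ON c.author_id = p.id GROUP BY p.name

Result:
name    | COUNT(c.id)
--------+------------
Atwood  | 1          
Austen  | 2          
Borges  | 1          
Orwell  | 0          
Tolkien | 1          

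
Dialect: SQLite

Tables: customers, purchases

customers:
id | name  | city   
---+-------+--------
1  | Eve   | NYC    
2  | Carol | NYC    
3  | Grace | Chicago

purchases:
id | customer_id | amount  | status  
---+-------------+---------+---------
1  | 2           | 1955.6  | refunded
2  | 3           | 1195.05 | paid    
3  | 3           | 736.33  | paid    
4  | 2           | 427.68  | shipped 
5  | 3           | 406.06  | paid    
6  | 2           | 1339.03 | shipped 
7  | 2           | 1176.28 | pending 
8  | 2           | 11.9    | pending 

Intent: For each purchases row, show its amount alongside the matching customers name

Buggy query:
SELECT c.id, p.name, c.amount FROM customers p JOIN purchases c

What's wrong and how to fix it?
Bug: Missing join condition: each purchases row is matched to all customers rows instead of just its own

Fix: Specify the join condition linking the foreign key to the parent id

Corrected query:
SELECT c.id, p.name, c.amount FROM customers p JOIN purchases c ON c.customer_id = p.id

Result:
id | name  | amount 
---+-------+--------
1  | Carol | 1955.6 
2  | Grace | 1195.05
3  | Grace | 736.33 
4  | Carol | 427.68 
5  | Grace | 406.06 
6  | Carol | 1339.03
7  | Carol | 1176.28
8  | Carol | 11.9   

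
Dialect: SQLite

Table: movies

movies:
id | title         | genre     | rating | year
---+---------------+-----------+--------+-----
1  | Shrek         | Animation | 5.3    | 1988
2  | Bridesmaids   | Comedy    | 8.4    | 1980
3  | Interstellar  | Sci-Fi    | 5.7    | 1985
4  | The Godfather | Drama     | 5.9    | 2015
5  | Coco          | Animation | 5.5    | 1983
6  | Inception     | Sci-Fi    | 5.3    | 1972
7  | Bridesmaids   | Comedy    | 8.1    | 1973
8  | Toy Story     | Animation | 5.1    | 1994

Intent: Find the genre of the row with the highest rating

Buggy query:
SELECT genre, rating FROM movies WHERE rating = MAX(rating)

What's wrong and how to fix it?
Bug: MAX(rating) is an aggregate and cannot be used directly in WHERE

Fix: Use a subquery: WHERE rating = (SELECT MAX(rating) FROM movies)

Corrected query:
SELECT genre, rating FROM movies WHERE rating = (SELECT MAX(rating) FROM movies)

Result:
genre  | rating
-------+-------
Comedy | 8.4   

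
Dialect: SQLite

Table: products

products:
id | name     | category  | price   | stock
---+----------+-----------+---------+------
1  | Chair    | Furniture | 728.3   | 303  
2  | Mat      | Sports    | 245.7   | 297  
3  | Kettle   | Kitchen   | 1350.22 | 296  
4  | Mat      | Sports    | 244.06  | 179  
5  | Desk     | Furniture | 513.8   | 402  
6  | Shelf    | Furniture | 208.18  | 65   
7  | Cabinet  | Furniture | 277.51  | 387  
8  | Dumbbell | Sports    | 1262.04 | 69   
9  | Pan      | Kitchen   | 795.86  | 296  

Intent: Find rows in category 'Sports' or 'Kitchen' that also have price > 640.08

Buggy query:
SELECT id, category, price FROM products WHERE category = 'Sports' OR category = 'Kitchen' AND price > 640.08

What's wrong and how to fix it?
Bug: AND binds tighter than OR, so this parses as category = 'Sports' OR (category = 'Kitchen' AND price > 640.08)

Fix: Group the OR with parentheses (or use IN), then AND the threshold

Corrected query:
SELECT id, category, price FROM products WHERE (category = 'Sports' OR category = 'Kitchen') AND price > 640.08

Result:
id | category | price  
---+----------+--------
3  | Kitchen  | 1350.22
8  | Sports   | 1262.04
9  | Kitchen  | 795.86 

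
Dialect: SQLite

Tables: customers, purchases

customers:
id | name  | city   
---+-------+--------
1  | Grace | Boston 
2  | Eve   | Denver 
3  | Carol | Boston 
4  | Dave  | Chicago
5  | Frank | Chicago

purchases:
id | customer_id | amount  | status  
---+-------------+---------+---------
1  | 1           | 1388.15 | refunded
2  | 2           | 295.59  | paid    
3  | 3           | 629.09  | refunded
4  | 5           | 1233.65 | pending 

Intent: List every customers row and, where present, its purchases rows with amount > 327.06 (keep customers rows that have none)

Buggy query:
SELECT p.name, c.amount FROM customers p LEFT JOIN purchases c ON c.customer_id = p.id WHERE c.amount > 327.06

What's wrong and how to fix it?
Bug: A WHERE condition on the right-hand table after LEFT JOIN drops unmatched parents

Fix: Move the right-table condition into the ON clause so unmatched parents are kept

Corrected query:
SELECT p.name, c.amount FROM customers p LEFT JOIN purchases c ON c.customer_id = p.id AND c.amount > 327.06

Result:
name  | amount 
------+--------
Grace | 1388.15
Eve   | NULL   
Carol | 629.09 
Dave  | NULL   
Frank | 1233.65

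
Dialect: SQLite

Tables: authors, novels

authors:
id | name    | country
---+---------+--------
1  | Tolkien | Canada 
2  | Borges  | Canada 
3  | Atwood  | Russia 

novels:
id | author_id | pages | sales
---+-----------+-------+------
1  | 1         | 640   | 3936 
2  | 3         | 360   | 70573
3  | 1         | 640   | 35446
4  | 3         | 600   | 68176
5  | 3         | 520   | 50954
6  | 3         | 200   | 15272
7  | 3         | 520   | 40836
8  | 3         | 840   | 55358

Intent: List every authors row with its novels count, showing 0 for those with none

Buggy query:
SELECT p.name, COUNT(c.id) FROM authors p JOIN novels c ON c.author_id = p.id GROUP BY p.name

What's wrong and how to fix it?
Bug: INNER JOIN drops authors rows that have no matching novels rows

Fix: Switch to LEFT JOIN to retain unmatched parent rows

Corrected query:
SELECT p.name, COUNT(c.id) FROM authors p LEFT JOIN novels c ON c.author_id = p.id GROUP BY p.name

Result:
name    | COUNT(c.id)
--------+------------
Atwood  | 6          
Borges  | 0          
Tolkien | 2          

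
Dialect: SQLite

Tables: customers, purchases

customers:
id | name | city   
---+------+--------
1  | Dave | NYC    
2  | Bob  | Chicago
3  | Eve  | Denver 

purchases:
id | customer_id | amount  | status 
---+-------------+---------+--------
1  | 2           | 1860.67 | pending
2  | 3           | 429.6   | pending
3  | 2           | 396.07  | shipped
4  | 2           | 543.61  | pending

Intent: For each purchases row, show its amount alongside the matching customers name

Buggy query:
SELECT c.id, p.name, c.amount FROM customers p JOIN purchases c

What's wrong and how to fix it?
Bug: JOIN with no ON clause produces a cartesian product; every purchases row pairs with every customers row

Fix: Specify the join condition linking the foreign key to the parent id

Corrected query:
SELECT c.id, p.name, c.amount FROM customers p JOIN purchases c ON c.customer_id = p.id

Result:
id | name | amount 
---+------+--------
1  | Bob  | 1860.67
2  | Eve  | 429.6  
3  | Bob  | 396.07 
4  | Bob  | 543.61 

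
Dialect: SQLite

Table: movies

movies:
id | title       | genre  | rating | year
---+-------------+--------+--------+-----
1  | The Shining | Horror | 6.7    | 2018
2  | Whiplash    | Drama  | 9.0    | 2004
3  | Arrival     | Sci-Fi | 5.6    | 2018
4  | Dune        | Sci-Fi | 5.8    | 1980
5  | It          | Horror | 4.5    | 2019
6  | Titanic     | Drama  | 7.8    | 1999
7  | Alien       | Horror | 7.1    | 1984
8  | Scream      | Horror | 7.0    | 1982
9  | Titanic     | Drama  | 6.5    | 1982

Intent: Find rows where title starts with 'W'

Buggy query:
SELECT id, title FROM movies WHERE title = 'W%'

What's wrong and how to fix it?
Bug: Wildcards only work with LIKE; '=' treats '%' as a literal character

Fix: Use LIKE for wildcard pattern matching

Corrected query:
SELECT id, title FROM movies WHERE title LIKE 'W%'

Result:
id | title   
---+---------
2  | Whiplash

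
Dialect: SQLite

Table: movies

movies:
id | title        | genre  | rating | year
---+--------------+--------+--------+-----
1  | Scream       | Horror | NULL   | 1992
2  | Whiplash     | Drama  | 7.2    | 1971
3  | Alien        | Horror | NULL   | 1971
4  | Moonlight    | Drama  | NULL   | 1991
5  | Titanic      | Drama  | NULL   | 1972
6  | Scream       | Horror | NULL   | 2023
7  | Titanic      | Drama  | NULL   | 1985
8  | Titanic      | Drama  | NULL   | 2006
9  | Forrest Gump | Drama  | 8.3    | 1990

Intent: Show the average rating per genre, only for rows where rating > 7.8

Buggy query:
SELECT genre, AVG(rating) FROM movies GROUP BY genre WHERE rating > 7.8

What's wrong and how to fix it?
Bug: Row-level WHERE must come before GROUP BY in the clause order

Fix: Place WHERE between FROM and GROUP BY

Corrected query:
SELECT genre, AVG(rating) FROM movies WHERE rating > 7.8 GROUP BY genre

Result:
genre | AVG(rating)
------+------------
Drama | 8.3        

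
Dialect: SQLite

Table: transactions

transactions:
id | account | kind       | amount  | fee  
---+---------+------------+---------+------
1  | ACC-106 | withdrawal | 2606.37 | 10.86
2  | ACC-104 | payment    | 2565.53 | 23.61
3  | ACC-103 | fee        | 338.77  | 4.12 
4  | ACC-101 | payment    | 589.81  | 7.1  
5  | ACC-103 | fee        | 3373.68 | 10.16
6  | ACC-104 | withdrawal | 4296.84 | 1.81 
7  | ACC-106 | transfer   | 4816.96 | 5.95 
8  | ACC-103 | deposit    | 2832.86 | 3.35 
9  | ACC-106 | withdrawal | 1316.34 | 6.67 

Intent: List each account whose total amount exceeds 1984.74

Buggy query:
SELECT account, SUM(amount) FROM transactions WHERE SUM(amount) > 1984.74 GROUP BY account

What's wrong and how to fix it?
Bug: SUM(amount) is an aggregate, but WHERE filters rows before aggregation

Fix: Move the aggregate condition to a HAVING clause

Corrected query:
SELECT account, SUM(amount) FROM transactions GROUP BY account HAVING SUM(amount) > 1984.74

Result:
account | SUM(amount)
--------+------------
ACC-103 | 6545.31    
ACC-104 | 6862.37    
ACC-106 | 8739.67    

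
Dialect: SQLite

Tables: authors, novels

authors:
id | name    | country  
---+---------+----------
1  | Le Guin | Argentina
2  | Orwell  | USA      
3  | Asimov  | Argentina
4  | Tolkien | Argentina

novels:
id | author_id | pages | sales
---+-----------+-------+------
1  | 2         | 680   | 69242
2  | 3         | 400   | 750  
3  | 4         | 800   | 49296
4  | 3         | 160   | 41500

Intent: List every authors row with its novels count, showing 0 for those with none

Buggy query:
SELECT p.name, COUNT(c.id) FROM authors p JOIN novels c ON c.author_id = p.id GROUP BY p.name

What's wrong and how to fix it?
Bug: INNER JOIN drops authors rows that have no matching novels rows

Fix: Use LEFT JOIN so parents without children still appear (COUNT(c.id) gives 0)

Corrected query:
SELECT p.name, COUNT(c.id) FROM authors p LEFT JOIN novels c ON c.author_id = p.id GROUP BY p.name

Result:
name    | COUNT(c.id)
--------+------------
Asimov  | 2          
Le Guin | 0          
Orwell  | 1          
Tolkien | 1          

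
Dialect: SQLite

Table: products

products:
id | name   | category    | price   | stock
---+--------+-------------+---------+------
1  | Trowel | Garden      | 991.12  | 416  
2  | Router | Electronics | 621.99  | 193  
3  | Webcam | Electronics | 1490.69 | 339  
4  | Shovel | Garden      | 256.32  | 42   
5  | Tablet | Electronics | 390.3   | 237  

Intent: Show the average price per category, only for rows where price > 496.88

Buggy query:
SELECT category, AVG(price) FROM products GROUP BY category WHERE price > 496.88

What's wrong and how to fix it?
Bug: WHERE cannot follow GROUP BY

Fix: Move the WHERE clause before GROUP BY

Corrected query:
SELECT category, AVG(price) FROM products WHERE price > 496.88 GROUP BY category

Result:
category    | AVG(price)
------------+-----------
Electronics | 1056.34   
Garden      | 991.12    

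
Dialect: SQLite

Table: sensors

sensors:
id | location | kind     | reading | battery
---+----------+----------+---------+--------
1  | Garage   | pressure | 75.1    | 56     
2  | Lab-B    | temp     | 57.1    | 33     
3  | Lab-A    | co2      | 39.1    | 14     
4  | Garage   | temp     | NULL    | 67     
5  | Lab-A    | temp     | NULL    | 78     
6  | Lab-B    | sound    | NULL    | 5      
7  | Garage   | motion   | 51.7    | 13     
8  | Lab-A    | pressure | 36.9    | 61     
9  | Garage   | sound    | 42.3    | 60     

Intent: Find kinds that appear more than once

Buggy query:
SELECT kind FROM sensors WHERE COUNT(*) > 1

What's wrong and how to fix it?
Bug: COUNT(*) is an aggregate and cannot be used in WHERE

Fix: Group first, then use HAVING for the count condition

Corrected query:
SELECT kind FROM sensors GROUP BY kind HAVING COUNT(*) > 1

Result:
kind    
--------
pressure
sound   
temp    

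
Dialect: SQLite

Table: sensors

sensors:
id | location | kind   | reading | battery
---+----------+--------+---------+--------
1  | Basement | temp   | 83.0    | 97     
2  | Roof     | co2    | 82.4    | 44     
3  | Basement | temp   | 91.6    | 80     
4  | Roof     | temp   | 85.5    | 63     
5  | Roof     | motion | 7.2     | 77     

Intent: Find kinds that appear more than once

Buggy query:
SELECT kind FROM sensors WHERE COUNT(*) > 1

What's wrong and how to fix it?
Bug: WHERE can't reference COUNT(*); aggregates are computed after WHERE

Fix: Group first, then use HAVING for the count condition

Corrected query:
SELECT kind FROM sensors GROUP BY kind HAVING COUNT(*) > 1

Result:
kind
----
temp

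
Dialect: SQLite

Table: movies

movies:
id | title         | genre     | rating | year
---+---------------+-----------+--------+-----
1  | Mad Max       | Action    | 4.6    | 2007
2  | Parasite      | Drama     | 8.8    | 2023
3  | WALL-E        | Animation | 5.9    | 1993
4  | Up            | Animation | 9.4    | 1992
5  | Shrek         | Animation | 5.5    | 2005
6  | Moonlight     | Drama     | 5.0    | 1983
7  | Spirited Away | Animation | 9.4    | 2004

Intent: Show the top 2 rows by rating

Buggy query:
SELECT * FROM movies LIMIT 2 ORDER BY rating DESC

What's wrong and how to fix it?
Bug: ORDER BY cannot follow LIMIT; LIMIT is the final clause

Fix: Swap the clauses: ORDER BY first, then LIMIT

Corrected query:
SELECT * FROM movies ORDER BY rating DESC LIMIT 2

Result:
id | title         | genre     | rating | year
---+---------------+-----------+--------+-----
4  | Up            | Animation | 9.4    | 1992
7  | Spirited Away | Animation | 9.4    | 2004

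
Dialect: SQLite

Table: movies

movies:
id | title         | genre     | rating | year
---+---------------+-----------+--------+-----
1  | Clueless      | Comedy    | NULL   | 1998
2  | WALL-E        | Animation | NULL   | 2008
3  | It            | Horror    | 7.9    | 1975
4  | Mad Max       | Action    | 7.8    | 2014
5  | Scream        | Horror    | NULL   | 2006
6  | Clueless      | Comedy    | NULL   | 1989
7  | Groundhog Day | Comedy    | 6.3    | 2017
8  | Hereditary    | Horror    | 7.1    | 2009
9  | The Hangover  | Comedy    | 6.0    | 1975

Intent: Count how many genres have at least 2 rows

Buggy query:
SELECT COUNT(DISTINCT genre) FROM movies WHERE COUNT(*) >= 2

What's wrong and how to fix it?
Bug: WHERE filters individual rows, not groups, so a group-level COUNT is invalid there

Fix: Use a subquery that GROUPs and filters with HAVING, then count its rows

Corrected query:
SELECT COUNT(*) FROM (SELECT genre FROM movies GROUP BY genre HAVING COUNT(*) >= 2)

Result:
COUNT(*)
--------
2       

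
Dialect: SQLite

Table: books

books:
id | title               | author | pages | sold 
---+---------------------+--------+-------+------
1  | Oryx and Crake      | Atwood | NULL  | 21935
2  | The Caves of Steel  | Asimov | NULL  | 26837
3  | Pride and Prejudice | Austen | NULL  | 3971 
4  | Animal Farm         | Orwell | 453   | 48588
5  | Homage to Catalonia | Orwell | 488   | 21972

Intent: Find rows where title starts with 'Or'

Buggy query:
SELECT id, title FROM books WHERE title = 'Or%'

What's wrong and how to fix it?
Bug: '=' compares the literal string including the % character; pattern matching needs LIKE

Fix: Use LIKE for wildcard pattern matching

Corrected query:
SELECT id, title FROM books WHERE title LIKE 'Or%'

Result:
id | title         
---+---------------
1  | Oryx and Crake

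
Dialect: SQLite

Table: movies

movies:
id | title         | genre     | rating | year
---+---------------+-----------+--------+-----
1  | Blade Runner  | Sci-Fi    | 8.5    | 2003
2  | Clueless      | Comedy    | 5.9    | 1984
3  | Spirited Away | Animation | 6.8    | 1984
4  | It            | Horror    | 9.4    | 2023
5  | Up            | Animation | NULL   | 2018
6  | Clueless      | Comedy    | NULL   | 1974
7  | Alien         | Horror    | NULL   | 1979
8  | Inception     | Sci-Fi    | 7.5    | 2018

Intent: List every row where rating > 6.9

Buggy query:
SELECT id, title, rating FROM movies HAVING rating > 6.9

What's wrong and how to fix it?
Bug: HAVING filters the output of aggregation, but this query has no GROUP BY and no aggregate functions, so SQLite rejects it (HAVING clause on a non-aggregate query); the condition here is per row

Fix: Use WHERE for row-level filtering

Corrected query:
SELECT id, title, rating FROM movies WHERE rating > 6.9

Result:
id | title        | rating
---+--------------+-------
1  | Blade Runner | 8.5   
4  | It           | 9.4   
8  | Inception    | 7.5   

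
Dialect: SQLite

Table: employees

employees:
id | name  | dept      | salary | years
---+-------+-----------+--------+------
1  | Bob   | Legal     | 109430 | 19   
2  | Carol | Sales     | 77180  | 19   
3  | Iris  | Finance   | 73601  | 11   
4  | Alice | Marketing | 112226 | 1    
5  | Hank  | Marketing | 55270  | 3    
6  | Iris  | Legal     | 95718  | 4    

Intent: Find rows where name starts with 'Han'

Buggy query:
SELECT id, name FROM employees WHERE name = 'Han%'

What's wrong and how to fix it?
Bug: Wildcards only work with LIKE; '=' treats '%' as a literal character

Fix: Replace '=' with LIKE so 'Han%' is treated as a pattern

Corrected query:
SELECT id, name FROM employees WHERE name LIKE 'Han%'

Result:
id | name
---+-----
5  | Hank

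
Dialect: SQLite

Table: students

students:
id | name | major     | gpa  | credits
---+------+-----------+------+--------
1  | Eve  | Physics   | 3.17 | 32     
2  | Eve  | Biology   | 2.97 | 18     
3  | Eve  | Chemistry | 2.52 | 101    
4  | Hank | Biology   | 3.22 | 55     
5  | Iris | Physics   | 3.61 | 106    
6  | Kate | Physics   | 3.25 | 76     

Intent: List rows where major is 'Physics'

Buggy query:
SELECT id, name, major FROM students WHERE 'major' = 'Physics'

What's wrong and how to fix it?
Bug: 'major' in single quotes is a string literal, not the column; the comparison is literal-vs-literal and never true

Fix: Reference the column as major without single quotes

Corrected query:
SELECT id, name, major FROM students WHERE major = 'Physics'

Result:
id | name | major  
---+------+--------
1  | Eve  | Physics
5  | Iris | Physics
6  | Kate | Physics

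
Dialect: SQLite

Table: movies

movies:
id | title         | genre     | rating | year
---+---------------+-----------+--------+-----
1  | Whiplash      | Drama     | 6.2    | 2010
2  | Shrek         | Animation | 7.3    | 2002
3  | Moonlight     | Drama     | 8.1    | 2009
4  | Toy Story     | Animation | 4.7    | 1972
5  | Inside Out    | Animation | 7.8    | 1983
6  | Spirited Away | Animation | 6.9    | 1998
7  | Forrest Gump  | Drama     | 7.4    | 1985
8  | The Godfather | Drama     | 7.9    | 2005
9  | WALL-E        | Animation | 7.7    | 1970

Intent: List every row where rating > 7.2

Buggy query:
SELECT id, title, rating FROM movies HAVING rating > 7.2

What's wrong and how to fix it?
Bug: This is a non-aggregate query (no GROUP BY, no aggregates), so in SQLite the HAVING clause is invalid here; a row-level condition belongs in WHERE

Fix: Use WHERE for row-level filtering

Corrected query:
SELECT id, title, rating FROM movies WHERE rating > 7.2

Result:
id | title         | rating
---+---------------+-------
2  | Shrek         | 7.3   
3  | Moonlight     | 8.1   
5  | Inside Out    | 7.8   
7  | Forrest Gump  | 7.4   
8  | The Godfather | 7.9   
9  | WALL-E        | 7.7   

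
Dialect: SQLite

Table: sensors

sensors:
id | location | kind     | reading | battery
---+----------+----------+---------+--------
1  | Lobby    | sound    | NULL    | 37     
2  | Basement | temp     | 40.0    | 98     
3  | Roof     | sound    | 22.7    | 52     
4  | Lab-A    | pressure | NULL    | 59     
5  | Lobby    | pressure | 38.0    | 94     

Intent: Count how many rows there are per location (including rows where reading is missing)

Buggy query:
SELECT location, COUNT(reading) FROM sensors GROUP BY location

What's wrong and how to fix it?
Bug: COUNT(reading) skips NULLs, so groups with missing reading are undercounted

Fix: Replace COUNT(reading) with COUNT(*)

Corrected query:
SELECT location, COUNT(*) FROM sensors GROUP BY location

Result:
location | COUNT(*)
---------+---------
Basement | 1       
Lab-A    | 1       
Lobby    | 2       
Roof     | 1       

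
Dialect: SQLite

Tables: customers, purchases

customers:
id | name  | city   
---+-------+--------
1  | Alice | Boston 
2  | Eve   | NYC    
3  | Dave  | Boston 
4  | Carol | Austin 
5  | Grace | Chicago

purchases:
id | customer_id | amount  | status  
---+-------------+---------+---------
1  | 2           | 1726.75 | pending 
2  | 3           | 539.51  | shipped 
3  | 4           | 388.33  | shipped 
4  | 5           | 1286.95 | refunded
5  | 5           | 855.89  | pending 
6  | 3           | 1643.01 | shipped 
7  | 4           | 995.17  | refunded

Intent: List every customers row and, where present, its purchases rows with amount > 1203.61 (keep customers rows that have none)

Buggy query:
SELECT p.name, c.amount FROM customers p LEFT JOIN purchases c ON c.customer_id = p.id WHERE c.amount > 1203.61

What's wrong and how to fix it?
Bug: A WHERE condition on the right-hand table after LEFT JOIN drops unmatched parents

Fix: Move the right-table condition into the ON clause so unmatched parents are kept

Corrected query:
SELECT p.name, c.amount FROM customers p LEFT JOIN purchases c ON c.customer_id = p.id AND c.amount > 1203.61

Result:
name  | amount 
------+--------
Alice | NULL   
Eve   | 1726.75
Dave  | 1643.01
Carol | NULL   
Grace | 1286.95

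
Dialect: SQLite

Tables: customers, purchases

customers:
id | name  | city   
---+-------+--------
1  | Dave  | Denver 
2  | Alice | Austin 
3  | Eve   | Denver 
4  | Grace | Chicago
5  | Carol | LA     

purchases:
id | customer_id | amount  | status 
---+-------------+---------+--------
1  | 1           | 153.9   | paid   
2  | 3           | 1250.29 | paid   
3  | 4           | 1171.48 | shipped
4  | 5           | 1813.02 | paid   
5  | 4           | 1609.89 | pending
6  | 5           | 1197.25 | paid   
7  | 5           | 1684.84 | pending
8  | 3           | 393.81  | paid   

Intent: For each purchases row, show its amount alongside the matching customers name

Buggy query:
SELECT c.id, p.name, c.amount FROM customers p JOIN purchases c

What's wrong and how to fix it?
Bug: Missing join condition: each purchases row is matched to all customers rows instead of just its own

Fix: Specify the join condition linking the foreign key to the parent id

Corrected query:
SELECT c.id, p.name, c.amount FROM customers p JOIN purchases c ON c.customer_id = p.id

Result:
id | name  | amount 
---+-------+--------
1  | Dave  | 153.9  
2  | Eve   | 1250.29
3  | Grace | 1171.48
4  | Carol | 1813.02
5  | Grace | 1609.89
6  | Carol | 1197.25
7  | Carol | 1684.84
8  | Eve   | 393.81 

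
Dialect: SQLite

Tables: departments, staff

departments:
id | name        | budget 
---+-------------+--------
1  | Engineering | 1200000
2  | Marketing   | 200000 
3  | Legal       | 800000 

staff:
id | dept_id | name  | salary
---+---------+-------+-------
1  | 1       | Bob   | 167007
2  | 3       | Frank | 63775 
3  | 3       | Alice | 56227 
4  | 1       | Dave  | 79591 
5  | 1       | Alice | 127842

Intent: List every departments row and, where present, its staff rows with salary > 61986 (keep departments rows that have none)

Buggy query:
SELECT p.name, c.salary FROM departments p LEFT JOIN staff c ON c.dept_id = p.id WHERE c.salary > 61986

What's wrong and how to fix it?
Bug: Filtering c.salary in WHERE discards the NULL rows produced by LEFT JOIN, turning it into an inner join

Fix: Put 'c.salary > 61986' in the JOIN's ON clause instead of WHERE

Corrected query:
SELECT p.name, c.salary FROM departments p LEFT JOIN staff c ON c.dept_id = p.id AND c.salary > 61986

Result:
name        | salary
------------+-------
Engineering | 79591 
Engineering | 127842
Engineering | 167007
Marketing   | NULL  
Legal       | 63775 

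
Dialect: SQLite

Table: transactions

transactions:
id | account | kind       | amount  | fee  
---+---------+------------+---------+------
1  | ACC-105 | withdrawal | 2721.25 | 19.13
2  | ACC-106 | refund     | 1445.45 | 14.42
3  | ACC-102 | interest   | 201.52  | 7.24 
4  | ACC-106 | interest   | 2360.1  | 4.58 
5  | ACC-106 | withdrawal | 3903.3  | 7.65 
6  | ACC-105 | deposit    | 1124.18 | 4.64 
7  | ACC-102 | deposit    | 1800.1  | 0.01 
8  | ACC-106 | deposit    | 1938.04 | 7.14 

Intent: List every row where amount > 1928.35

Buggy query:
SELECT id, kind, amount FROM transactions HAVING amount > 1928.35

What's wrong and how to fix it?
Bug: This is a non-aggregate query (no GROUP BY, no aggregates), so in SQLite the HAVING clause is invalid here; a row-level condition belongs in WHERE

Fix: Replace HAVING with WHERE since the condition applies to individual rows

Corrected query:
SELECT id, kind, amount FROM transactions WHERE amount > 1928.35

Result:
id | kind       | amount 
---+------------+--------
1  | withdrawal | 2721.25
4  | interest   | 2360.1 
5  | withdrawal | 3903.3 
8  | deposit    | 1938.04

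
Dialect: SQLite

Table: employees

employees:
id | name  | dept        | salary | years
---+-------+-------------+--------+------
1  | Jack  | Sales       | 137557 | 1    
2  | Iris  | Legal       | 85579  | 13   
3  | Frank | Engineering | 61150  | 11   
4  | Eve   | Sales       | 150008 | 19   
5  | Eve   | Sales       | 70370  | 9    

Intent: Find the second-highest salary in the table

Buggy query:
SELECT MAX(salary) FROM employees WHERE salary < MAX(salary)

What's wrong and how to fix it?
Bug: MAX(salary) on the right of the comparison is an aggregate-in-WHERE error

Fix: Put the inner MAX in a scalar subquery

Corrected query:
SELECT MAX(salary) FROM employees WHERE salary < (SELECT MAX(salary) FROM employees)

Result:
MAX(salary)
-----------
137557     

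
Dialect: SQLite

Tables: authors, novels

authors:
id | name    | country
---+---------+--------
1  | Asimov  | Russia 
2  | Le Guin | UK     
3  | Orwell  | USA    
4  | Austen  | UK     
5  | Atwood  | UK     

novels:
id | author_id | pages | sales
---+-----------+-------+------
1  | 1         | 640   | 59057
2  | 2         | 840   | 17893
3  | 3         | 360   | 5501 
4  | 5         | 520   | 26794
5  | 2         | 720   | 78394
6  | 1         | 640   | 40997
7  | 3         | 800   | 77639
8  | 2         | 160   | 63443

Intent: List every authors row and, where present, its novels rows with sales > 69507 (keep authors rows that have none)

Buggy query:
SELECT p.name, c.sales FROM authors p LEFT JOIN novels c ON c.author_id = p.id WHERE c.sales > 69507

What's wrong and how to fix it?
Bug: A WHERE condition on the right-hand table after LEFT JOIN drops unmatched parents

Fix: Put 'c.sales > 69507' in the JOIN's ON clause instead of WHERE

Corrected query:
SELECT p.name, c.sales FROM authors p LEFT JOIN novels c ON c.author_id = p.id AND c.sales > 69507

Result:
name    | sales
--------+------
Asimov  | NULL 
Le Guin | 78394
Orwell  | 77639
Austen  | NULL 
Atwood  | NULL 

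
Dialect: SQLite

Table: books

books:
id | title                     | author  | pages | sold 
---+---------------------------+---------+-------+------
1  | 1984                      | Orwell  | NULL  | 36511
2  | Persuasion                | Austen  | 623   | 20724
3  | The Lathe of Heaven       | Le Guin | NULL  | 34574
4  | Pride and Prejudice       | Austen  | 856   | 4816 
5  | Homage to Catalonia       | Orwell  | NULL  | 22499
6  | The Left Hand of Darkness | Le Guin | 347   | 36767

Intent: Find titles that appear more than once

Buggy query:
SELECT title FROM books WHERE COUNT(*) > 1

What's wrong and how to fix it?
Bug: WHERE can't reference COUNT(*); aggregates are computed after WHERE

Fix: GROUP BY title, then filter groups with HAVING COUNT(*) > 1

Corrected query:
SELECT title FROM books GROUP BY title HAVING COUNT(*) > 1

Result:
(no rows)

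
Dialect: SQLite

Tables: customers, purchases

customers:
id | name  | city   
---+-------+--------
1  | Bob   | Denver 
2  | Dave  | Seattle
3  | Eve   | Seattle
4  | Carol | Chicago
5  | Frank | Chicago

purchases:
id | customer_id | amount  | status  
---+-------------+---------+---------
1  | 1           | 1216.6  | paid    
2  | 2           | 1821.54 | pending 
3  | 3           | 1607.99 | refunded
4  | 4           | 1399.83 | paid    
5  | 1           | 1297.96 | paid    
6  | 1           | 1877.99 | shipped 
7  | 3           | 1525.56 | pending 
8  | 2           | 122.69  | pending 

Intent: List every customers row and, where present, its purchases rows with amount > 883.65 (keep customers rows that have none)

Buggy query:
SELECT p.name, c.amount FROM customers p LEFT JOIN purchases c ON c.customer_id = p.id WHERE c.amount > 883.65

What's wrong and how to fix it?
Bug: A WHERE condition on the right-hand table after LEFT JOIN drops unmatched parents

Fix: Put 'c.amount > 883.65' in the JOIN's ON clause instead of WHERE

Corrected query:
SELECT p.name, c.amount FROM customers p LEFT JOIN purchases c ON c.customer_id = p.id AND c.amount > 883.65

Result:
name  | amount 
------+--------
Bob   | 1216.6 
Bob   | 1297.96
Bob   | 1877.99
Dave  | 1821.54
Eve   | 1525.56
Eve   | 1607.99
Carol | 1399.83
Frank | NULL   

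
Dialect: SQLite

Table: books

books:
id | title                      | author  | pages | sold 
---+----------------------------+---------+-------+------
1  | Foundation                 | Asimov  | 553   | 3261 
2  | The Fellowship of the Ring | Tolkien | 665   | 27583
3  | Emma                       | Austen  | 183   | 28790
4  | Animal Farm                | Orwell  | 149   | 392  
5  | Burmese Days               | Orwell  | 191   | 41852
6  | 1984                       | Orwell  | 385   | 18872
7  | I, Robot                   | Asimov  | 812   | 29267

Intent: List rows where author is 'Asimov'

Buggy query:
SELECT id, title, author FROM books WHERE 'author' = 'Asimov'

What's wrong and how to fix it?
Bug: 'author' in single quotes is a string literal, not the column; the comparison is literal-vs-literal and never true

Fix: Reference the column as author without single quotes

Corrected query:
SELECT id, title, author FROM books WHERE author = 'Asimov'

Result:
id | title      | author
---+------------+-------
1  | Foundation | Asimov
7  | I, Robot   | Asimov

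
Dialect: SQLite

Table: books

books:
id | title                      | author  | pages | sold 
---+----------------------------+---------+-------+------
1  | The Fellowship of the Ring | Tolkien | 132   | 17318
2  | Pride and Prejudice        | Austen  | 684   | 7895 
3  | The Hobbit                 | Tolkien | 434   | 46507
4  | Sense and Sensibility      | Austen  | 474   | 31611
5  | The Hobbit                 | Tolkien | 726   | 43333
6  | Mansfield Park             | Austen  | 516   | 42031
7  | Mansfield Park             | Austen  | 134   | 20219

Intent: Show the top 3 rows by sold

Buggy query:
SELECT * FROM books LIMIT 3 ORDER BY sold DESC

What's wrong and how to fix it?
Bug: LIMIT must come after ORDER BY

Fix: Sort with ORDER BY, then apply LIMIT

Corrected query:
SELECT * FROM books ORDER BY sold DESC LIMIT 3

Result:
id | title          | author  | pages | sold 
---+----------------+---------+-------+------
3  | The Hobbit     | Tolkien | 434   | 46507
5  | The Hobbit     | Tolkien | 726   | 43333
6  | Mansfield Park | Austen  | 516   | 42031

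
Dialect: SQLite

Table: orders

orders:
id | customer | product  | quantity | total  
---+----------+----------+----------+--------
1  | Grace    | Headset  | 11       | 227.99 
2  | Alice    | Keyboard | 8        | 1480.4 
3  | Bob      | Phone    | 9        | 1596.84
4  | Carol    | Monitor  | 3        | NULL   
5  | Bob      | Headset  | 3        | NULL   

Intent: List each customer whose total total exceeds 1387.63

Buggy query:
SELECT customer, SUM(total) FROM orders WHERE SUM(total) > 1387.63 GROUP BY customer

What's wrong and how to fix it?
Bug: Aggregate functions cannot appear in a WHERE clause

Fix: Use HAVING (which filters groups after aggregation) instead of WHERE

Corrected query:
SELECT customer, SUM(total) FROM orders GROUP BY customer HAVING SUM(total) > 1387.63

Result:
customer | SUM(total)
---------+-----------
Alice    | 1480.4    
Bob      | 1596.84   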